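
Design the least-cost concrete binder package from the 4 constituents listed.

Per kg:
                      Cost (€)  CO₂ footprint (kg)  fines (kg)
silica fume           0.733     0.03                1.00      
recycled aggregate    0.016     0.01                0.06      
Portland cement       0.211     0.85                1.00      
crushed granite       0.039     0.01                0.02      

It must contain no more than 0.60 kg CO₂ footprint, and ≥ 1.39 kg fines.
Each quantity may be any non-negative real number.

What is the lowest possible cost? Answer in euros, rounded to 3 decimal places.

€0.341

Let x1 = kg of silica fume, x2 = kg of recycled aggregate, x3 = kg of Portland cement, x4 = kg of crushed granite.
Minimise 0.733x1 + 0.016x2 + 0.211x3 + 0.039x4 with:
  0.03x1 + 0.01x2 + 0.85x3 + 0.01x4 ≤ 0.6   (CO₂ footprint)
  1x1 + 0.06x2 + 1x3 + 0.02x4 ≥ 1.39   (fines)
  x1, x2, x3, x4 ≥ 0.
At the optimum only recycled aggregate, Portland cement are positive (silica fume, crushed granite = 0). There the CO₂ footprint and fines constraints are tight.
Optimal quantities: recycled aggregate = 14.18 kg, Portland cement = 0.539 kg.
Cost = 0.016·14.18 + 0.211·0.539 = 0.34061.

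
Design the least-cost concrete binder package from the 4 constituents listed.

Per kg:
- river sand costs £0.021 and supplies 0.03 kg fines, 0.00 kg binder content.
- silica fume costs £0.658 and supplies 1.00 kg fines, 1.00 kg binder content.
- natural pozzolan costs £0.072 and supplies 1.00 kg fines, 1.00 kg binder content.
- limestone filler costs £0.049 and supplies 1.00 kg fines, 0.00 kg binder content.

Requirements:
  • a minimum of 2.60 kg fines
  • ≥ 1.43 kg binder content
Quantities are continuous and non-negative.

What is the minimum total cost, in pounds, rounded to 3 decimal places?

£0.160

Set it up as a linear program. Let x1 = kg of river sand, x2 = kg of silica fume, x3 = kg of natural pozzolan, x4 = kg of limestone filler.
Minimise 0.021x1 + 0.658x2 + 0.072x3 + 0.049x4 subject to:
  0.03x1 + 1x2 + 1x3 + 1x4 ≥ 2.6   (fines)
  1x2 + 1x3 ≥ 1.43   (binder content)
  x1, x2, x3, x4 ≥ 0.
The minimum-cost mix takes nothing from river sand, silica fume — only natural pozzolan, limestone filler. The fines and binder content requirements are met with equality.
Optimal quantities: natural pozzolan = 1.43 kg, limestone filler = 1.17 kg.
Objective = 0.072·1.43 + 0.049·1.17 = 0.16029.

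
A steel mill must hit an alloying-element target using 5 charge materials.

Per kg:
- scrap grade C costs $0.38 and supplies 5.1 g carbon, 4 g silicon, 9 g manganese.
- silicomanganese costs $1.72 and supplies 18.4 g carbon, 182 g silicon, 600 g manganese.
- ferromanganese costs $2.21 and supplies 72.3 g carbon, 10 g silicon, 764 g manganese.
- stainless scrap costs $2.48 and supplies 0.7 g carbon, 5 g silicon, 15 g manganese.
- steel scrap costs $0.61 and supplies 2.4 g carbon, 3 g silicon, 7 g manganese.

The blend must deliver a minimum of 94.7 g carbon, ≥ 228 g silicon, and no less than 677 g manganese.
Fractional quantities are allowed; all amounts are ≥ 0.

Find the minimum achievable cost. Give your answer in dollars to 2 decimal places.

Let x1 = kg of scrap grade C, x2 = kg of silicomanganese, x3 = kg of ferromanganese, x4 = kg of stainless scrap, x5 = kg of steel scrap.
min 0.38x1 + 1.72x2 + 2.21x3 + 2.48x4 + 0.61x5 with:
  5.1x1 + 18.4x2 + 72.3x3 + 0.7x4 + 2.4x5 ≥ 94.7   (carbon)
  4x1 + 182x2 + 10x3 + 5x4 + 3x5 ≥ 228   (silicon)
  9x1 + 600x2 + 764x3 + 15x4 + 7x5 ≥ 677   (manganese)
  x1, x2, x3, x4, x5 ≥ 0.
The minimum-cost mix takes nothing from scrap grade C, stainless scrap, steel scrap — only silicomanganese, ferromanganese. Binding constraints: carbon and silicon.
Optimal quantities: silicomanganese = 1.198 kg, ferromanganese = 1.005 kg.
Objective = 1.72·1.198 + 2.21·1.005 = 4.2816.

$4.28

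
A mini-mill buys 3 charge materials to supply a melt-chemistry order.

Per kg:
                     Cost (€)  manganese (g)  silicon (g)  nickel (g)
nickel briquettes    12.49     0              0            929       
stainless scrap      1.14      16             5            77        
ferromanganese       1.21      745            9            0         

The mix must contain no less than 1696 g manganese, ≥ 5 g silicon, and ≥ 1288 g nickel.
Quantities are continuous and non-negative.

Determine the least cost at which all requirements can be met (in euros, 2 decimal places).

€20.07

Let x1 = kg of nickel briquettes, x2 = kg of stainless scrap, x3 = kg of ferromanganese.
min 12.49x1 + 1.14x2 + 1.21x3 s.t.:
  16x2 + 745x3 ≥ 1696   (manganese)
  5x2 + 9x3 ≥ 5   (silicon)
  929x1 + 77x2 ≥ 1288   (nickel)
  x1, x2, x3 ≥ 0.
The optimal basis is {nickel briquettes, ferromanganese}; stainless scrap drops out. Binding constraints: manganese and nickel.
Solving gives x1 = 1.386, x3 = 2.277.
Cost = 12.49·1.386 + 1.21·2.277 = 20.0663.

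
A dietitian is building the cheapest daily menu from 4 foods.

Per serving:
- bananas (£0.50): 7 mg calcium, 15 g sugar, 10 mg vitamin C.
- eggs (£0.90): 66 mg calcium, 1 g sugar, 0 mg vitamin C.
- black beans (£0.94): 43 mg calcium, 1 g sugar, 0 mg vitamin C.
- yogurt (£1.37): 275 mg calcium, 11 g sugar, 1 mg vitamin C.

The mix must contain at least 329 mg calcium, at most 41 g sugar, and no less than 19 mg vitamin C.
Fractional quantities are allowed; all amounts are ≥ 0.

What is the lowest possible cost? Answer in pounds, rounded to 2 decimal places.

Let x1 = servings of bananas, x2 = servings of eggs, x3 = servings of black beans, x4 = servings of yogurt.
min 0.5x1 + 0.9x2 + 0.94x3 + 1.37x4 s.t.:
  7x1 + 66x2 + 43x3 + 275x4 ≥ 329   (calcium)
  15x1 + 1x2 + 1x3 + 11x4 ≤ 41   (sugar)
  10x1 + 1x4 ≥ 19   (vitamin C)
  x1, x2, x3, x4 ≥ 0.
At the optimum only bananas, yogurt are positive (eggs, black beans = 0). Binding constraints: calcium and vitamin C.
So bananas = 1.785 servings, yogurt = 1.151 servings.
Objective = 0.5·1.785 + 1.37·1.151 = 2.4694.

£2.47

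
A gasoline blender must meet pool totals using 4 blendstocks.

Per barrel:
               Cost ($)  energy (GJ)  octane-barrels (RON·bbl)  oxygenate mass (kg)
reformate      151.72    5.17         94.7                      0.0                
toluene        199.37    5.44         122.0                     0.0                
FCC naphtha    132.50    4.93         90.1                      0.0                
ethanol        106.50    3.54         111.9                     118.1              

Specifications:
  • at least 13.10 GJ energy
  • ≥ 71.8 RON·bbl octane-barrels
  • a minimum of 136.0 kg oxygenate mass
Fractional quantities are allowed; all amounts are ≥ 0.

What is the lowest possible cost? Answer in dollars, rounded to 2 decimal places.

Set it up as a linear program. Let x1 = barrels of reformate, x2 = barrels of toluene, x3 = barrels of FCC naphtha, x4 = barrels of ethanol.
Minimize 151.72x1 + 199.37x2 + 132.5x3 + 106.5x4 subject to:
  5.17x1 + 5.44x2 + 4.93x3 + 3.54x4 ≥ 13.1   (energy)
  94.7x1 + 122x2 + 90.1x3 + 111.9x4 ≥ 71.8   (octane-barrels)
  118.1x4 ≥ 136   (oxygenate mass)
  x1, x2, x3, x4 ≥ 0.
At the optimum only FCC naphtha, ethanol are positive (reformate, toluene = 0). The energy and oxygenate mass requirements are met with equality.
That vertex is x3 = 1.83, x4 = 1.152.
Cost = 132.5·1.83 + 106.5·1.152 = 365.1630.

$365.16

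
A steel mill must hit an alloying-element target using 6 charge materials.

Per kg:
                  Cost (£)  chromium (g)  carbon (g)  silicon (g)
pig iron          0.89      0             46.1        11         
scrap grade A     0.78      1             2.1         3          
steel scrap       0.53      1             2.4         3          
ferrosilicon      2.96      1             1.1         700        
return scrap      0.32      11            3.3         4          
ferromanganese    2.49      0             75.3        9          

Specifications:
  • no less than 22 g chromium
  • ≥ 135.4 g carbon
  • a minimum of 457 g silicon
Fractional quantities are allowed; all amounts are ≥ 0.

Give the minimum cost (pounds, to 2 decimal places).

£4.87

Let x1 = kg of pig iron, x2 = kg of scrap grade A, x3 = kg of steel scrap, x4 = kg of ferrosilicon, x5 = kg of return scrap, x6 = kg of ferromanganese.
Minimize 0.89x1 + 0.78x2 + 0.53x3 + 2.96x4 + 0.32x5 + 2.49x6 s.t.:
  1x2 + 1x3 + 1x4 + 11x5 ≥ 22   (chromium)
  46.1x1 + 2.1x2 + 2.4x3 + 1.1x4 + 3.3x5 + 75.3x6 ≥ 135.4   (carbon)
  11x1 + 3x2 + 3x3 + 700x4 + 4x5 + 9x6 ≥ 457   (silicon)
  x1, x2, x3, x4, x5, x6 ≥ 0.
The minimum-cost mix takes nothing from scrap grade A, steel scrap, ferromanganese — only pig iron, ferrosilicon, return scrap. The chromium, carbon, silicon requirements are met with equality.
That vertex is x1 = 2.784, x4 = 0.598, x5 = 1.946.
Total cost: 0.89·2.784 + 2.96·0.598 + 0.32·1.946 = 4.8706.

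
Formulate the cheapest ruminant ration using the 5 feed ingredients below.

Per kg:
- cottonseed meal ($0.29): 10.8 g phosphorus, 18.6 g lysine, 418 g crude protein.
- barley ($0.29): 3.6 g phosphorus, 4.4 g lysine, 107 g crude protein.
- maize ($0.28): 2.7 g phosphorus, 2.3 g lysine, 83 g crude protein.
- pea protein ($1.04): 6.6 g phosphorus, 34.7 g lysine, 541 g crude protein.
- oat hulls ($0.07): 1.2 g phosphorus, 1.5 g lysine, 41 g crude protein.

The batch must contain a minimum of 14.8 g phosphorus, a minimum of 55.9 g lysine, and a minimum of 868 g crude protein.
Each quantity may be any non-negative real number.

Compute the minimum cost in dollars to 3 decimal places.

Set it up as a linear program. Let x1 = kg of cottonseed meal, x2 = kg of barley, x3 = kg of maize, x4 = kg of pea protein, x5 = kg of oat hulls.
Minimise 0.29x1 + 0.29x2 + 0.28x3 + 1.04x4 + 0.07x5 with:
  10.8x1 + 3.6x2 + 2.7x3 + 6.6x4 + 1.2x5 ≥ 14.8   (phosphorus)
  18.6x1 + 4.4x2 + 2.3x3 + 34.7x4 + 1.5x5 ≥ 55.9   (lysine)
  418x1 + 107x2 + 83x3 + 541x4 + 41x5 ≥ 868   (crude protein)
  x1, x2, x3, x4, x5 ≥ 0.
The minimum-cost mix takes nothing from barley, maize, pea protein, oat hulls — only cottonseed meal. Binding constraint: lysine.
Optimal quantities: cottonseed meal = 3.0054 kg.
Hence cost = 0.29·3.0054 = $0.87157.

$0.872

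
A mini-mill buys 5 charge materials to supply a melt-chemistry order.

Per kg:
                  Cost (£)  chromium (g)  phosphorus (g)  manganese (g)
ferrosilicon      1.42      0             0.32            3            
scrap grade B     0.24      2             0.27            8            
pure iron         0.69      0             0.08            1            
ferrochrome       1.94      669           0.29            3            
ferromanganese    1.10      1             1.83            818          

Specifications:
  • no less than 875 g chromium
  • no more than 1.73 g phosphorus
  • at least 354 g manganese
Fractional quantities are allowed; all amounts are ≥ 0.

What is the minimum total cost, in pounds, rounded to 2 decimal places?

£3.01

This is a linear program. Let x1 = kg of ferrosilicon, x2 = kg of scrap grade B, x3 = kg of pure iron, x4 = kg of ferrochrome, x5 = kg of ferromanganese.
Minimise 1.42x1 + 0.24x2 + 0.69x3 + 1.94x4 + 1.1x5 s.t.:
  2x2 + 669x4 + 1x5 ≥ 875   (chromium)
  0.32x1 + 0.27x2 + 0.08x3 + 0.29x4 + 1.83x5 ≤ 1.73   (phosphorus)
  3x1 + 8x2 + 1x3 + 3x4 + 818x5 ≥ 354   (manganese)
  x1, x2, x3, x4, x5 ≥ 0.
The optimal basis is {ferrochrome, ferromanganese}; ferrosilicon, scrap grade B, pure iron drop out. There the chromium and manganese constraints are tight.
That vertex is x4 = 1.307, x5 = 0.428.
Total cost: 1.94·1.307 + 1.1·0.428 = 3.0064.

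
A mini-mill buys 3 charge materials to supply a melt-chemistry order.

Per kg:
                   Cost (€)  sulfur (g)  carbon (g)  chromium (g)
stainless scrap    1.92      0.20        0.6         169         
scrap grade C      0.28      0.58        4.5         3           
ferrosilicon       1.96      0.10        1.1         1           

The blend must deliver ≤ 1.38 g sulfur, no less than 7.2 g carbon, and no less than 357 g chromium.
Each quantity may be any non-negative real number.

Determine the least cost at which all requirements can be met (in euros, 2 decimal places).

Treat it as an LP. Let x1 = kg of stainless scrap, x2 = kg of scrap grade C, x3 = kg of ferrosilicon.
min 1.92x1 + 0.28x2 + 1.96x3 with:
  0.2x1 + 0.58x2 + 0.1x3 ≤ 1.38   (sulfur)
  0.6x1 + 4.5x2 + 1.1x3 ≥ 7.2   (carbon)
  169x1 + 3x2 + 1x3 ≥ 357   (chromium)
  x1, x2, x3 ≥ 0.
The minimum-cost mix takes nothing from ferrosilicon — only stainless scrap, scrap grade C. There the carbon and chromium constraints are tight.
Solving gives x1 = 2.089, x2 = 1.321.
Objective = 1.92·2.089 + 0.28·1.321 = 4.3808.

€4.38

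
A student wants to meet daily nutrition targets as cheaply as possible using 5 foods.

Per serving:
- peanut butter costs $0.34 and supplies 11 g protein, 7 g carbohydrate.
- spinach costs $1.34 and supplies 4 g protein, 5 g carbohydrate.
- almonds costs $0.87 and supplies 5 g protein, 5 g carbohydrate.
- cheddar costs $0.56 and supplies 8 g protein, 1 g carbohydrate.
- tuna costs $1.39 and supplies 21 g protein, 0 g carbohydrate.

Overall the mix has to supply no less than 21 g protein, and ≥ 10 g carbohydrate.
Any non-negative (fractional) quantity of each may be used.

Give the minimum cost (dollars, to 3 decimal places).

Set it up as a linear program. Let x1 = servings of peanut butter, x2 = servings of spinach, x3 = servings of almonds, x4 = servings of cheddar, x5 = servings of tuna.
Minimise 0.34x1 + 1.34x2 + 0.87x3 + 0.56x4 + 1.39x5 s.t.:
  11x1 + 4x2 + 5x3 + 8x4 + 21x5 ≥ 21   (protein)
  7x1 + 5x2 + 5x3 + 1x4 ≥ 10   (carbohydrate)
  x1, x2, x3, x4, x5 ≥ 0.
The optimal basis is {peanut butter}; spinach, almonds, cheddar, tuna drop out. The protein requirement is met with equality.
So peanut butter = 1.909 servings.
Cost = 0.34·1.909 = 0.64906.

$0.649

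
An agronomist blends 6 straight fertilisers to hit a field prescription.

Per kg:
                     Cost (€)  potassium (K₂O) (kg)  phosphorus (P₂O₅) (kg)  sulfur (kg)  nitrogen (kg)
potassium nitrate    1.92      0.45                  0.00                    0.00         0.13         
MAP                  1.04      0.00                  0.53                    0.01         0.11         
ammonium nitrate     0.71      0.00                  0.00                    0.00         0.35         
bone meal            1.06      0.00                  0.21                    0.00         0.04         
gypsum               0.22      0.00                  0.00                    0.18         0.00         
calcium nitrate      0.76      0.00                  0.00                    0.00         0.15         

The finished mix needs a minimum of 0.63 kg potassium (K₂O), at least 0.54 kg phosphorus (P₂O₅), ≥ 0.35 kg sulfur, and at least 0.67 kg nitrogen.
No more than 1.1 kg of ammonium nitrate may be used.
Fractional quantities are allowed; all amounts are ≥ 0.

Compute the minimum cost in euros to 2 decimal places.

€4.93

Let x1 = kg of potassium nitrate, x2 = kg of MAP, x3 = kg of ammonium nitrate, x4 = kg of bone meal, x5 = kg of gypsum, x6 = kg of calcium nitrate.
min 1.92x1 + 1.04x2 + 0.71x3 + 1.06x4 + 0.22x5 + 0.76x6 subject to:
  0.45x1 ≥ 0.63   (potassium (K₂O))
  0.53x2 + 0.21x4 ≥ 0.54   (phosphorus (P₂O₅))
  0.01x2 + 0.18x5 ≥ 0.35   (sulfur)
  0.13x1 + 0.11x2 + 0.35x3 + 0.04x4 + 0.15x6 ≥ 0.67   (nitrogen)
  x3 ≤ 1.1
  x1, x2, x3, x4, x5, x6 ≥ 0.
The minimum-cost mix takes nothing from bone meal, calcium nitrate — only potassium nitrate, MAP, ammonium nitrate, gypsum. Binding constraints: potassium (K₂O), phosphorus (P₂O₅), sulfur, nitrogen.
Solving gives x1 = 1.4, x2 = 1.019, x3 = 1.074, x5 = 1.888.
Cost = 1.92·1.4 + 1.04·1.019 + 0.71·1.074 + 0.22·1.888 = 4.9257.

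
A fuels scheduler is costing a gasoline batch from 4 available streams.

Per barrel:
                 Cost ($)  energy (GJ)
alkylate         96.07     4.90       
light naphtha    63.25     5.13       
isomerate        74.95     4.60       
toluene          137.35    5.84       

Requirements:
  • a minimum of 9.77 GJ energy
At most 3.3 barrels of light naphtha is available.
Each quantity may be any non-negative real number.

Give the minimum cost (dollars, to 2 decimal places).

Treat it as an LP. Let x1 = barrels of alkylate, x2 = barrels of light naphtha, x3 = barrels of isomerate, x4 = barrels of toluene.
Minimize 96.07x1 + 63.25x2 + 74.95x3 + 137.35x4 s.t.:
  4.9x1 + 5.13x2 + 4.6x3 + 5.84x4 ≥ 9.77   (energy)
  x2 ≤ 3.3
  x1, x2, x3, x4 ≥ 0.
The cheapest feasible vertex uses only light naphtha; alkylate, isomerate, toluene are not used. The energy requirement is met with equality.
Solving gives x2 = 1.9045.
Objective = 63.25·1.9045 = 120.4596.

$120.46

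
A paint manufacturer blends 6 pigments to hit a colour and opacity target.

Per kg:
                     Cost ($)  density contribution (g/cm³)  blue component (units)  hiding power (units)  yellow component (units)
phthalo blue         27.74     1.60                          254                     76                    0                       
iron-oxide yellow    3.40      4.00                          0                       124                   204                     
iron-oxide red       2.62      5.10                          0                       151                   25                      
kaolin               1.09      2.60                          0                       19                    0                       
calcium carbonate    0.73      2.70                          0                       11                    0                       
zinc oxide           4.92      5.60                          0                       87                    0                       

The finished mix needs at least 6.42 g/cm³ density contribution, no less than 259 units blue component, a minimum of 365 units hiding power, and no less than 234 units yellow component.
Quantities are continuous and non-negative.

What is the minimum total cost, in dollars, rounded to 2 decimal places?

Let x1 = kg of phthalo blue, x2 = kg of iron-oxide yellow, x3 = kg of iron-oxide red, x4 = kg of kaolin, x5 = kg of calcium carbonate, x6 = kg of zinc oxide.
min 27.74x1 + 3.4x2 + 2.62x3 + 1.09x4 + 0.73x5 + 4.92x6 subject to:
  1.6x1 + 4x2 + 5.1x3 + 2.6x4 + 2.7x5 + 5.6x6 ≥ 6.42   (density contribution)
  254x1 ≥ 259   (blue component)
  76x1 + 124x2 + 151x3 + 19x4 + 11x5 + 87x6 ≥ 365   (hiding power)
  204x2 + 25x3 ≥ 234   (yellow component)
  x1, x2, x3, x4, x5, x6 ≥ 0.
The cheapest feasible vertex uses only phthalo blue, iron-oxide yellow, iron-oxide red; kaolin, calcium carbonate, zinc oxide are not used. There the blue component, hiding power, yellow component constraints are tight.
Solving gives x1 = 1.0197, x2 = 1.016, x3 = 1.0697.
Objective = 27.74·1.0197 + 3.4·1.016 + 2.62·1.0697 = 34.5435.

$34.54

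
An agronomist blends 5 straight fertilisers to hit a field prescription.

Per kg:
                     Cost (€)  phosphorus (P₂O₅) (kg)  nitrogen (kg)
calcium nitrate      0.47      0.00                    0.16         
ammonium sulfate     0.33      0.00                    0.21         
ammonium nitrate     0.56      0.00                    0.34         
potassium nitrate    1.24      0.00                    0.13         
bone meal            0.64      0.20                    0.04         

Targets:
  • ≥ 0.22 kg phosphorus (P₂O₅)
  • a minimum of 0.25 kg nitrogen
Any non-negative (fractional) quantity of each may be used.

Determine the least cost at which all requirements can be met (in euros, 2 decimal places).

Treat it as an LP. Let x1 = kg of calcium nitrate, x2 = kg of ammonium sulfate, x3 = kg of ammonium nitrate, x4 = kg of potassium nitrate, x5 = kg of bone meal.
Minimize 0.47x1 + 0.33x2 + 0.56x3 + 1.24x4 + 0.64x5 subject to:
  0.2x5 ≥ 0.22   (phosphorus (P₂O₅))
  0.16x1 + 0.21x2 + 0.34x3 + 0.13x4 + 0.04x5 ≥ 0.25   (nitrogen)
  x1, x2, x3, x4, x5 ≥ 0.
At the optimum only ammonium sulfate, bone meal are positive (calcium nitrate, ammonium nitrate, potassium nitrate = 0). Binding constraints: phosphorus (P₂O₅) and nitrogen.
Solving gives x2 = 0.981, x5 = 1.1.
Objective = 0.33·0.981 + 0.64·1.1 = 1.0277.

€1.03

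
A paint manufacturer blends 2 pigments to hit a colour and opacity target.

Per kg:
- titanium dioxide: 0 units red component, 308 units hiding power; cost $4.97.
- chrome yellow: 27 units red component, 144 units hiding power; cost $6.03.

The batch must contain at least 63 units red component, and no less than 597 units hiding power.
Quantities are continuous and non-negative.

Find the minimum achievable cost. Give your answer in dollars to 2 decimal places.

Let x1 = kg of titanium dioxide, x2 = kg of chrome yellow.
Minimize 4.97x1 + 6.03x2 s.t.:
  27x2 ≥ 63   (red component)
  308x1 + 144x2 ≥ 597   (hiding power)
  x1, x2 ≥ 0.
Both inputs are positive at the optimum. The red component and hiding power requirements are met with equality.
So titanium dioxide = 0.8474 kg, chrome yellow = 2.333 kg.
Total cost: 4.97·0.8474 + 6.03·2.333 = 18.2796.

$18.28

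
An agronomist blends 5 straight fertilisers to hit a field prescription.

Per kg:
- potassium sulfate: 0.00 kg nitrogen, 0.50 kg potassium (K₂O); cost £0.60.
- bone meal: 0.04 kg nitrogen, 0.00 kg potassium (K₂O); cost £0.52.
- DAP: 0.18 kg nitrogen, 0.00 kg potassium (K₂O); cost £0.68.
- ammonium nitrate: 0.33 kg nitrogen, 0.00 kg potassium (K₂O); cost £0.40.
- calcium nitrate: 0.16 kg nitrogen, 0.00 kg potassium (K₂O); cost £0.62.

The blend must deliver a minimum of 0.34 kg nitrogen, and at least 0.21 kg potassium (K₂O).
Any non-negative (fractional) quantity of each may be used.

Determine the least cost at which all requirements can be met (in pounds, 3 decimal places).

£0.664

Treat it as an LP. Let x1 = kg of potassium sulfate, x2 = kg of bone meal, x3 = kg of DAP, x4 = kg of ammonium nitrate, x5 = kg of calcium nitrate.
min 0.6x1 + 0.52x2 + 0.68x3 + 0.4x4 + 0.62x5 s.t.:
  0.04x2 + 0.18x3 + 0.33x4 + 0.16x5 ≥ 0.34   (nitrogen)
  0.5x1 ≥ 0.21   (potassium (K₂O))
  x1, x2, x3, x4, x5 ≥ 0.
The optimal basis is {potassium sulfate, ammonium nitrate}; bone meal, DAP, calcium nitrate drop out. The nitrogen and potassium (K₂O) requirements are met with equality.
Optimal quantities: potassium sulfate = 0.42 kg, ammonium nitrate = 1.03 kg.
Objective = 0.6·0.42 + 0.4·1.03 = 0.66400.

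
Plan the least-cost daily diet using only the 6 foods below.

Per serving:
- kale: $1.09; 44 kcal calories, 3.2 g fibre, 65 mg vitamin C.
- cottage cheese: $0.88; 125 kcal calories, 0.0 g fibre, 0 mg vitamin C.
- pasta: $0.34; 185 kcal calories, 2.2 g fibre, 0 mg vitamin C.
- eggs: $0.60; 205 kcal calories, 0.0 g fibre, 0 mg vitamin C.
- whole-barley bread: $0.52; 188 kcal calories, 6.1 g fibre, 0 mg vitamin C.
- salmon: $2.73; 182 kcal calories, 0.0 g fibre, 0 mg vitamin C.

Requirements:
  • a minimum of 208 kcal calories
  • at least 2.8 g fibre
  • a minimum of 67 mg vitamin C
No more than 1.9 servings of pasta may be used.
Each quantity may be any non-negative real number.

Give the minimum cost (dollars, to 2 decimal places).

$1.42

Let x1 = servings of kale, x2 = servings of cottage cheese, x3 = servings of pasta, x4 = servings of eggs, x5 = servings of whole-barley bread, x6 = servings of salmon.
Minimize 1.09x1 + 0.88x2 + 0.34x3 + 0.6x4 + 0.52x5 + 2.73x6 with:
  44x1 + 125x2 + 185x3 + 205x4 + 188x5 + 182x6 ≥ 208   (calories)
  3.2x1 + 2.2x3 + 6.1x5 ≥ 2.8   (fibre)
  65x1 ≥ 67   (vitamin C)
  x3 ≤ 1.9
  x1, x2, x3, x4, x5, x6 ≥ 0.
The cheapest feasible vertex uses only kale, pasta; cottage cheese, eggs, whole-barley bread, salmon are not used. Binding constraints: calories and vitamin C.
That vertex is x1 = 1.031, x3 = 0.8792.
Cost = 1.09·1.031 + 0.34·0.8792 = 1.4227.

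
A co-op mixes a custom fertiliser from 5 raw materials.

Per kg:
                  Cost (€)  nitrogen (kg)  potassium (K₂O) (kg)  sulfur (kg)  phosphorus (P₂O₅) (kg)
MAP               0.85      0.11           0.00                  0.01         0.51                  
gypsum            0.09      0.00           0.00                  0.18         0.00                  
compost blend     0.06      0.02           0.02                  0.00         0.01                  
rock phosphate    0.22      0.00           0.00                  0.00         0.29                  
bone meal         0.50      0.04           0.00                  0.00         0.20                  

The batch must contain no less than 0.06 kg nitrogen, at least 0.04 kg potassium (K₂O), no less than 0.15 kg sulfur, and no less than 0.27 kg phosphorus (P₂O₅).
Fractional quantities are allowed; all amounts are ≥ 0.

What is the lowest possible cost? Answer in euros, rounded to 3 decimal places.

Set it up as a linear program. Let x1 = kg of MAP, x2 = kg of gypsum, x3 = kg of compost blend, x4 = kg of rock phosphate, x5 = kg of bone meal.
Minimise 0.85x1 + 0.09x2 + 0.06x3 + 0.22x4 + 0.5x5 subject to:
  0.11x1 + 0.02x3 + 0.04x5 ≥ 0.06   (nitrogen)
  0.02x3 ≥ 0.04   (potassium (K₂O))
  0.01x1 + 0.18x2 ≥ 0.15   (sulfur)
  0.51x1 + 0.01x3 + 0.29x4 + 0.2x5 ≥ 0.27   (phosphorus (P₂O₅))
  x1, x2, x3, x4, x5 ≥ 0.
The cheapest feasible vertex uses only gypsum, compost blend, rock phosphate; MAP, bone meal are not used. There the nitrogen, sulfur, phosphorus (P₂O₅) constraints are tight.
Solving gives x2 = 0.8333, x3 = 3, x4 = 0.8276.
Total cost: 0.09·0.8333 + 0.06·3 + 0.22·0.8276 = 0.43707.

€0.437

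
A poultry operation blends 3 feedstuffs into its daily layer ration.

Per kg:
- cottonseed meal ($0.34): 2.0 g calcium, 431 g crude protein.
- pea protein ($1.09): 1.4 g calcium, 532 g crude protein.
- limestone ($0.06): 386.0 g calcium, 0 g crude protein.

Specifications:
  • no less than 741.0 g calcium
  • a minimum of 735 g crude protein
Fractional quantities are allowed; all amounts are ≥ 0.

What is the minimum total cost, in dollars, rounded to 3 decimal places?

$0.694

Let x1 = kg of cottonseed meal, x2 = kg of pea protein, x3 = kg of limestone.
Minimise 0.34x1 + 1.09x2 + 0.06x3 with:
  2x1 + 1.4x2 + 386x3 ≥ 741   (calcium)
  431x1 + 532x2 ≥ 735   (crude protein)
  x1, x2, x3 ≥ 0.
The optimal basis is {cottonseed meal, limestone}; pea protein drops out. Binding constraints: calcium and crude protein.
That vertex is x1 = 1.705, x3 = 1.911.
Total cost: 0.34·1.705 + 0.06·1.911 = 0.69436.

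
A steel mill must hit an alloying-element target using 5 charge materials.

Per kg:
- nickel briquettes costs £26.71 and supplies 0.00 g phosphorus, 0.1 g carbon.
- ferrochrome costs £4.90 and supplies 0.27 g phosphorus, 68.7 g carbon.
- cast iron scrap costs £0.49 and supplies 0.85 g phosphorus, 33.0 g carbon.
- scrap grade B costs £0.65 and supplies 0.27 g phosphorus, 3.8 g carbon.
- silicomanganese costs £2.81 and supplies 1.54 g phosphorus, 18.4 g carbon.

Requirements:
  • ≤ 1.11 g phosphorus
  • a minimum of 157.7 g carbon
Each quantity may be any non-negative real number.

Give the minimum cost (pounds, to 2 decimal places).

£9.98

Let x1 = kg of nickel briquettes, x2 = kg of ferrochrome, x3 = kg of cast iron scrap, x4 = kg of scrap grade B, x5 = kg of silicomanganese.
Minimize 26.71x1 + 4.9x2 + 0.49x3 + 0.65x4 + 2.81x5 s.t.:
  0.27x2 + 0.85x3 + 0.27x4 + 1.54x5 ≤ 1.11   (phosphorus)
  0.1x1 + 68.7x2 + 33x3 + 3.8x4 + 18.4x5 ≥ 157.7   (carbon)
  x1, x2, x3, x4, x5 ≥ 0.
The cheapest feasible vertex uses only ferrochrome, cast iron scrap; nickel briquettes, scrap grade B, silicomanganese are not used. There the phosphorus and carbon constraints are tight.
Solving gives x2 = 1.969, x3 = 0.6806.
Hence cost = 4.9·1.969 + 0.49·0.6806 = £9.9816.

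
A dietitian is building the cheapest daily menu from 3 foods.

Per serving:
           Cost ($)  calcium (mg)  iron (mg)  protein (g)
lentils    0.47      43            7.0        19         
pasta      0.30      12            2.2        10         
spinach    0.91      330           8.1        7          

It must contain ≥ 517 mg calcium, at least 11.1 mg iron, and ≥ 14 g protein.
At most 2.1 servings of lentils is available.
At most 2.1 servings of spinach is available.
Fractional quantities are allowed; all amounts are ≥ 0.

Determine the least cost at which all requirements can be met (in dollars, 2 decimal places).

$1.48

Let x1 = servings of lentils, x2 = servings of pasta, x3 = servings of spinach.
min 0.47x1 + 0.3x2 + 0.91x3 s.t.:
  43x1 + 12x2 + 330x3 ≥ 517   (calcium)
  7x1 + 2.2x2 + 8.1x3 ≥ 11.1   (iron)
  19x1 + 10x2 + 7x3 ≥ 14   (protein)
  x1 ≤ 2.1
  x3 ≤ 2.1
  x1, x2, x3 ≥ 0.
The minimum-cost mix takes nothing from pasta — only lentils, spinach. Binding constraints: calcium and protein.
That vertex is x1 = 0.1677, x3 = 1.545.
Objective = 0.47·0.1677 + 0.91·1.545 = 1.4848.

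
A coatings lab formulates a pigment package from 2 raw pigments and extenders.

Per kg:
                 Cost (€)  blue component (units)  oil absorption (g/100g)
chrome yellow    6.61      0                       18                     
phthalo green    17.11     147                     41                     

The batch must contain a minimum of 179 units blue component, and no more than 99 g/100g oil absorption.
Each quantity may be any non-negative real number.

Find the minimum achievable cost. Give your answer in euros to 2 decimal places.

Let x1 = kg of chrome yellow, x2 = kg of phthalo green.
Minimise 6.61x1 + 17.11x2 with:
  147x2 ≥ 179   (blue component)
  18x1 + 41x2 ≤ 99   (oil absorption)
  x1, x2 ≥ 0.
The minimum-cost mix takes nothing from chrome yellow — only phthalo green. Binding constraint: blue component.
Optimal quantities: phthalo green = 1.2177 kg.
Hence cost = 17.11·1.2177 = €20.8348.

€20.83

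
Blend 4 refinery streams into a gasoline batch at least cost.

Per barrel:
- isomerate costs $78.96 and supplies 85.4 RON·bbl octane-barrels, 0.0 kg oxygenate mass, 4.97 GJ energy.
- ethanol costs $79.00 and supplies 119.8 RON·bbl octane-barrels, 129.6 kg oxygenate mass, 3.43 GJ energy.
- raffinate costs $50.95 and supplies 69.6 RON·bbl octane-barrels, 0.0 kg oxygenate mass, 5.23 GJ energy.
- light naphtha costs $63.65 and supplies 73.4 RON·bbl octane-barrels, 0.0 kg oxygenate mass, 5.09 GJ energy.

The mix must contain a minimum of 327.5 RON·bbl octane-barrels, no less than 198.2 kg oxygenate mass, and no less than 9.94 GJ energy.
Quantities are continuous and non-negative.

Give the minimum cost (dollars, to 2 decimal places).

This is a linear program. Let x1 = barrels of isomerate, x2 = barrels of ethanol, x3 = barrels of raffinate, x4 = barrels of light naphtha.
Minimise 78.96x1 + 79x2 + 50.95x3 + 63.65x4 with:
  85.4x1 + 119.8x2 + 69.6x3 + 73.4x4 ≥ 327.5   (octane-barrels)
  129.6x2 ≥ 198.2   (oxygenate mass)
  4.97x1 + 3.43x2 + 5.23x3 + 5.09x4 ≥ 9.94   (energy)
  x1, x2, x3, x4 ≥ 0.
The cheapest feasible vertex uses only ethanol, raffinate; isomerate, light naphtha are not used. There the octane-barrels and energy constraints are tight.
So ethanol = 2.6326 barrels, raffinate = 0.17401 barrels.
Total cost: 79·2.6326 + 50.95·0.17401 = 216.8412.

$216.84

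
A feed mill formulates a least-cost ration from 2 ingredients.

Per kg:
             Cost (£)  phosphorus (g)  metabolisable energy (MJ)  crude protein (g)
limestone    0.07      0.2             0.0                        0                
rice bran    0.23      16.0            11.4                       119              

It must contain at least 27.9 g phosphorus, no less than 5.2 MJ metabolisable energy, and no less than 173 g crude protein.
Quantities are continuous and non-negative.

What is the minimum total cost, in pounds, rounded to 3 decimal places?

£0.401

Set it up as a linear program. Let x1 = kg of limestone, x2 = kg of rice bran.
Minimise 0.07x1 + 0.23x2 s.t.:
  0.2x1 + 16x2 ≥ 27.9   (phosphorus)
  11.4x2 ≥ 5.2   (metabolisable energy)
  119x2 ≥ 173   (crude protein)
  x1, x2 ≥ 0.
The optimal basis is {rice bran}; limestone drops out. Binding constraint: phosphorus.
That vertex is x2 = 1.744.
Objective = 0.23·1.744 = 0.40112.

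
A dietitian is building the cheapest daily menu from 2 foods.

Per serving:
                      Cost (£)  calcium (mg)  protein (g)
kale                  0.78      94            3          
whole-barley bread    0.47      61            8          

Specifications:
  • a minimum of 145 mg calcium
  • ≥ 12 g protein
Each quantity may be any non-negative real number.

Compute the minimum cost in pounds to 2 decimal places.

Let x1 = servings of kale, x2 = servings of whole-barley bread.
Minimize 0.78x1 + 0.47x2 s.t.:
  94x1 + 61x2 ≥ 145   (calcium)
  3x1 + 8x2 ≥ 12   (protein)
  x1, x2 ≥ 0.
At the optimum only whole-barley bread is positive (kale = 0). The calcium requirement is met with equality.
So whole-barley bread = 2.377 servings.
Total cost: 0.47·2.377 = 1.1172.

£1.12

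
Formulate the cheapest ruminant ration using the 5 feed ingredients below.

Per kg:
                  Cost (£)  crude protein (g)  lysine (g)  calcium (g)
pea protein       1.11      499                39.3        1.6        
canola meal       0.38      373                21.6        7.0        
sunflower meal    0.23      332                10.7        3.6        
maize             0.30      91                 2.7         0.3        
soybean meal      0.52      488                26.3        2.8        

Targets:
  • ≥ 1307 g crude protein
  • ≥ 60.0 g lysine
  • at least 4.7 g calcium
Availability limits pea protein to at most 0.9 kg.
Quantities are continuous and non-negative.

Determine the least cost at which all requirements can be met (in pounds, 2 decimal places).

Let x1 = kg of pea protein, x2 = kg of canola meal, x3 = kg of sunflower meal, x4 = kg of maize, x5 = kg of soybean meal.
Minimise 1.11x1 + 0.38x2 + 0.23x3 + 0.3x4 + 0.52x5 s.t.:
  499x1 + 373x2 + 332x3 + 91x4 + 488x5 ≥ 1307   (crude protein)
  39.3x1 + 21.6x2 + 10.7x3 + 2.7x4 + 26.3x5 ≥ 60   (lysine)
  1.6x1 + 7x2 + 3.6x3 + 0.3x4 + 2.8x5 ≥ 4.7   (calcium)
  x1 ≤ 0.9
  x1, x2, x3, x4, x5 ≥ 0.
At the optimum only canola meal, sunflower meal are positive (pea protein, maize, soybean meal = 0). Binding constraints: crude protein and lysine.
That vertex is x2 = 1.866, x3 = 1.84.
Cost = 0.38·1.866 + 0.23·1.84 = 1.1323.

£1.13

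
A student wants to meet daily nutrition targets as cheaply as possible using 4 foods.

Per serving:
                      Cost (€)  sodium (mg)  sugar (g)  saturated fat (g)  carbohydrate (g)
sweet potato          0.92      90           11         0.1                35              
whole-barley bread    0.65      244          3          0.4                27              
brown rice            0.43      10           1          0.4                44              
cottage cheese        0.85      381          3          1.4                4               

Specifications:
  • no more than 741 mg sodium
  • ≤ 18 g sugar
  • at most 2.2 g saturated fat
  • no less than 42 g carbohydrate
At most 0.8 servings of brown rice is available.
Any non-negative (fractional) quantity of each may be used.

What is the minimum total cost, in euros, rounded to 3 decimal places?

€0.508

Let x1 = servings of sweet potato, x2 = servings of whole-barley bread, x3 = servings of brown rice, x4 = servings of cottage cheese.
Minimise 0.92x1 + 0.65x2 + 0.43x3 + 0.85x4 with:
  90x1 + 244x2 + 10x3 + 381x4 ≤ 741   (sodium)
  11x1 + 3x2 + 1x3 + 3x4 ≤ 18   (sugar)
  0.1x1 + 0.4x2 + 0.4x3 + 1.4x4 ≤ 2.2   (saturated fat)
  35x1 + 27x2 + 44x3 + 4x4 ≥ 42   (carbohydrate)
  x3 ≤ 0.8
  x1, x2, x3, x4 ≥ 0.
The minimum-cost mix takes nothing from sweet potato, cottage cheese — only whole-barley bread, brown rice. The carbohydrate and the brown rice cap requirements are met with equality.
Optimal quantities: whole-barley bread = 0.2519 servings, brown rice = 0.8 servings.
Total cost: 0.65·0.2519 + 0.43·0.8 = 0.50774.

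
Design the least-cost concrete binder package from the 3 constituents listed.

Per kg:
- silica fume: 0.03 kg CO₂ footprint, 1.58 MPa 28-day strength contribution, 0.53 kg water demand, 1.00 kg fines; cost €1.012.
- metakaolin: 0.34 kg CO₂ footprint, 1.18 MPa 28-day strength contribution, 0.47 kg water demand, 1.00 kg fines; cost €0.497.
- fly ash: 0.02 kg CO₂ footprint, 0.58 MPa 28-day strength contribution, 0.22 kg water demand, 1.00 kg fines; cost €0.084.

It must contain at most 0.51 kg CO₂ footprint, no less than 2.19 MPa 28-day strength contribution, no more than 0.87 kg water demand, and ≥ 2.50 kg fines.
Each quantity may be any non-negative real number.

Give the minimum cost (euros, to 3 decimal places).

€0.317

Let x1 = kg of silica fume, x2 = kg of metakaolin, x3 = kg of fly ash.
Minimize 1.012x1 + 0.497x2 + 0.084x3 s.t.:
  0.03x1 + 0.34x2 + 0.02x3 ≤ 0.51   (CO₂ footprint)
  1.58x1 + 1.18x2 + 0.58x3 ≥ 2.19   (28-day strength contribution)
  0.53x1 + 0.47x2 + 0.22x3 ≤ 0.87   (water demand)
  1x1 + 1x2 + 1x3 ≥ 2.5   (fines)
  x1, x2, x3 ≥ 0.
The minimum-cost mix takes nothing from silica fume, metakaolin — only fly ash. There the 28-day strength contribution constraint is tight.
Solving gives x3 = 3.776.
Total cost: 0.084·3.776 = 0.31718.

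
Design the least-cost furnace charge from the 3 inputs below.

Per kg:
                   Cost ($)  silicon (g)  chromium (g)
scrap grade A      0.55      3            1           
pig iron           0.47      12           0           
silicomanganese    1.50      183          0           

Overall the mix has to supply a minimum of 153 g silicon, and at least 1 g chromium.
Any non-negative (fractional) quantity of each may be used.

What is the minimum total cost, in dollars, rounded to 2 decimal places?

Set it up as a linear program. Let x1 = kg of scrap grade A, x2 = kg of pig iron, x3 = kg of silicomanganese.
Minimise 0.55x1 + 0.47x2 + 1.5x3 with:
  3x1 + 12x2 + 183x3 ≥ 153   (silicon)
  1x1 ≥ 1   (chromium)
  x1, x2, x3 ≥ 0.
At the optimum only scrap grade A, silicomanganese are positive (pig iron = 0). Binding constraints: silicon and chromium.
That vertex is x1 = 1, x3 = 0.8197.
Objective = 0.55·1 + 1.5·0.8197 = 1.7796.

$1.78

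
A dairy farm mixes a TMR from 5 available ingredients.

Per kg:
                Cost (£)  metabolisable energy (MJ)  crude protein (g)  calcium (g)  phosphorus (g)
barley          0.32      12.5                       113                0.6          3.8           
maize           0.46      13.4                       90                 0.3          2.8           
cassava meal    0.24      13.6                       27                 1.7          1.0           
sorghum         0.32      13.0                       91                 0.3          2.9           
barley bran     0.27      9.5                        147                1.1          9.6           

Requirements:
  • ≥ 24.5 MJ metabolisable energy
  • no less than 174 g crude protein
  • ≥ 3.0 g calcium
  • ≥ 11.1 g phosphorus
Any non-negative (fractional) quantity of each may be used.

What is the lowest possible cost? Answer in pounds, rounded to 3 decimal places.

£0.543

Treat it as an LP. Let x1 = kg of barley, x2 = kg of maize, x3 = kg of cassava meal, x4 = kg of sorghum, x5 = kg of barley bran.
Minimise 0.32x1 + 0.46x2 + 0.24x3 + 0.32x4 + 0.27x5 with:
  12.5x1 + 13.4x2 + 13.6x3 + 13x4 + 9.5x5 ≥ 24.5   (metabolisable energy)
  113x1 + 90x2 + 27x3 + 91x4 + 147x5 ≥ 174   (crude protein)
  0.6x1 + 0.3x2 + 1.7x3 + 0.3x4 + 1.1x5 ≥ 3   (calcium)
  3.8x1 + 2.8x2 + 1x3 + 2.9x4 + 9.6x5 ≥ 11.1   (phosphorus)
  x1, x2, x3, x4, x5 ≥ 0.
The minimum-cost mix takes nothing from barley, maize, sorghum — only cassava meal, barley bran. Binding constraints: calcium and phosphorus.
Solving gives x3 = 1.09, x5 = 1.043.
Cost = 0.24·1.09 + 0.27·1.043 = 0.54321.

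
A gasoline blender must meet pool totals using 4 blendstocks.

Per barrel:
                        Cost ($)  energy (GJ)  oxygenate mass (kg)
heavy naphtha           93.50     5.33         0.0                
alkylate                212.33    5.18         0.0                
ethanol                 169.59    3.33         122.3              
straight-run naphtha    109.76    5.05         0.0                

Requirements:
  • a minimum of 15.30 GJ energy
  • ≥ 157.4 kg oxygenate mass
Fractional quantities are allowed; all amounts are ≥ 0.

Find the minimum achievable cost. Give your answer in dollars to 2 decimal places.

Let x1 = barrels of heavy naphtha, x2 = barrels of alkylate, x3 = barrels of ethanol, x4 = barrels of straight-run naphtha.
Minimise 93.5x1 + 212.33x2 + 169.59x3 + 109.76x4 with:
  5.33x1 + 5.18x2 + 3.33x3 + 5.05x4 ≥ 15.3   (energy)
  122.3x3 ≥ 157.4   (oxygenate mass)
  x1, x2, x3, x4 ≥ 0.
The minimum-cost mix takes nothing from alkylate, straight-run naphtha — only heavy naphtha, ethanol. There the energy and oxygenate mass constraints are tight.
Solving gives x1 = 2.0665, x3 = 1.287.
Hence cost = 93.5·2.0665 + 169.59·1.287 = $411.4801.

$411.48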